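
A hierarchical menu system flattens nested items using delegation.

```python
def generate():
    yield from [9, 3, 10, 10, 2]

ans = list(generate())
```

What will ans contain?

Step 1: yield from delegates to the iterable, yielding each element.
Step 2: Collected values: [9, 3, 10, 10, 2].
Therefore ans = [9, 3, 10, 10, 2].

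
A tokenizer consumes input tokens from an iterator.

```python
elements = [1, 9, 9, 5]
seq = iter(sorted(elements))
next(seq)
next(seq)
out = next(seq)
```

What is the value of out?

Step 1: sorted([1, 9, 9, 5]) = [1, 5, 9, 9].
Step 2: Create iterator and skip 2 elements.
Step 3: next() returns 9.
Therefore out = 9.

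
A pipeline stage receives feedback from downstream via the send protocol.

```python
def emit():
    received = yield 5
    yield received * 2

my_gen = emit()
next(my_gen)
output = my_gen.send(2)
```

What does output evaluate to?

Step 1: next(my_gen) advances to first yield, producing 5.
Step 2: send(2) resumes, received = 2.
Step 3: yield received * 2 = 2 * 2 = 4.
Therefore output = 4.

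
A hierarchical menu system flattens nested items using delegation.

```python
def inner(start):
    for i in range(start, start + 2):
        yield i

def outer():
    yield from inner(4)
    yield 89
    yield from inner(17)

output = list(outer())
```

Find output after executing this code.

Step 1: outer() delegates to inner(4):
  yield 4
  yield 5
Step 2: yield 89
Step 3: Delegates to inner(17):
  yield 17
  yield 18
Therefore output = [4, 5, 89, 17, 18].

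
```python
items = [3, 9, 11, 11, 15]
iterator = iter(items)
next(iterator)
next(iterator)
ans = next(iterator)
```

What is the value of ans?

Step 1: Create iterator over [3, 9, 11, 11, 15].
Step 2: next() consumes 3.
Step 3: next() consumes 9.
Step 4: next() returns 11.
Therefore ans = 11.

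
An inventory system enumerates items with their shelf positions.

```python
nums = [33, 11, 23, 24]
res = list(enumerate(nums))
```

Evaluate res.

Step 1: enumerate pairs each element with its index:
  (0, 33)
  (1, 11)
  (2, 23)
  (3, 24)
Therefore res = [(0, 33), (1, 11), (2, 23), (3, 24)].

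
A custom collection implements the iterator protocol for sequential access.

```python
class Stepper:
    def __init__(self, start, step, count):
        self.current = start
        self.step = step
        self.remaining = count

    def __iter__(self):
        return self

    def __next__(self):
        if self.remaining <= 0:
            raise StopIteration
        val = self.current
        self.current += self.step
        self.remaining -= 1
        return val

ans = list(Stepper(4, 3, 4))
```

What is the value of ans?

Step 1: Stepper starts at 4, increments by 3, for 4 steps:
  Yield 4, then current += 3
  Yield 7, then current += 3
  Yield 10, then current += 3
  Yield 13, then current += 3
Therefore ans = [4, 7, 10, 13].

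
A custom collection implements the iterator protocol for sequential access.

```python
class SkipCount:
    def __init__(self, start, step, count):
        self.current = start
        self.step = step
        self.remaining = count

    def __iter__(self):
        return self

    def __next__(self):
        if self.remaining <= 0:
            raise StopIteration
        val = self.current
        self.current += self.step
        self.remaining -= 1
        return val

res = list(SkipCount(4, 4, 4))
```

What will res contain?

Step 1: SkipCount starts at 4, increments by 4, for 4 steps:
  Yield 4, then current += 4
  Yield 8, then current += 4
  Yield 12, then current += 4
  Yield 16, then current += 4
Therefore res = [4, 8, 12, 16].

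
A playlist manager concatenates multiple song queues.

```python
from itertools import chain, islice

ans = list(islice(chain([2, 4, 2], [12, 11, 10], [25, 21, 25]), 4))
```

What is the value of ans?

Step 1: chain([2, 4, 2], [12, 11, 10], [25, 21, 25]) = [2, 4, 2, 12, 11, 10, 25, 21, 25].
Step 2: islice takes first 4 elements: [2, 4, 2, 12].
Therefore ans = [2, 4, 2, 12].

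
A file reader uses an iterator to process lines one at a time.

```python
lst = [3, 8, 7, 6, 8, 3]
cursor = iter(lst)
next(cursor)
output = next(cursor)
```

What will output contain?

Step 1: Create iterator over [3, 8, 7, 6, 8, 3].
Step 2: next() consumes 3.
Step 3: next() returns 8.
Therefore output = 8.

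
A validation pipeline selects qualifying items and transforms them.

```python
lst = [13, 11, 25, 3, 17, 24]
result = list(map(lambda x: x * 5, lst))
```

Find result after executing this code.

Step 1: Apply lambda x: x * 5 to each element:
  13 -> 65
  11 -> 55
  25 -> 125
  3 -> 15
  17 -> 85
  24 -> 120
Therefore result = [65, 55, 125, 15, 85, 120].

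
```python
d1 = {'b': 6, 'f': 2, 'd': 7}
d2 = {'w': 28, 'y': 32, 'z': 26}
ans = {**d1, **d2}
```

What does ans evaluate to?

Step 1: Merge d1 and d2 (d2 values override on key conflicts).
Step 2: d1 has keys ['b', 'f', 'd'], d2 has keys ['w', 'y', 'z'].
Therefore ans = {'b': 6, 'f': 2, 'd': 7, 'w': 28, 'y': 32, 'z': 26}.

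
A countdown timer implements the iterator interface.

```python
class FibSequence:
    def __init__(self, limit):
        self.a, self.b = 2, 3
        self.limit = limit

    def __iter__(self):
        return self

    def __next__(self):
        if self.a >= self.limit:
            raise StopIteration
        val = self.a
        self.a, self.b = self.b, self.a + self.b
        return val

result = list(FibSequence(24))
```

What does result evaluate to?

Step 1: Fibonacci-like sequence (a=2, b=3) until >= 24:
  Yield 2, then a,b = 3,5
  Yield 3, then a,b = 5,8
  Yield 5, then a,b = 8,13
  Yield 8, then a,b = 13,21
  Yield 13, then a,b = 21,34
  Yield 21, then a,b = 34,55
Step 2: 34 >= 24, stop.
Therefore result = [2, 3, 5, 8, 13, 21].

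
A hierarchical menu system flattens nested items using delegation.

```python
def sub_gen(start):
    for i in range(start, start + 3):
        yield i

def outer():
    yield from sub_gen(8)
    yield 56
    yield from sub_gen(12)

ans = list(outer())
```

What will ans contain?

Step 1: outer() delegates to sub_gen(8):
  yield 8
  yield 9
  yield 10
Step 2: yield 56
Step 3: Delegates to sub_gen(12):
  yield 12
  yield 13
  yield 14
Therefore ans = [8, 9, 10, 56, 12, 13, 14].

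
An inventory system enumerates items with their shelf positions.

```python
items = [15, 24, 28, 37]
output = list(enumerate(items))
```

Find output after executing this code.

Step 1: enumerate pairs each element with its index:
  (0, 15)
  (1, 24)
  (2, 28)
  (3, 37)
Therefore output = [(0, 15), (1, 24), (2, 28), (3, 37)].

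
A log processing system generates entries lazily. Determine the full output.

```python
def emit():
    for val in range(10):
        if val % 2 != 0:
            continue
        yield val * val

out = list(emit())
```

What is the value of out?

Step 1: Only yield val**2 when val is divisible by 2:
  val=0: 0 % 2 == 0, yield 0**2 = 0
  val=2: 2 % 2 == 0, yield 2**2 = 4
  val=4: 4 % 2 == 0, yield 4**2 = 16
  val=6: 6 % 2 == 0, yield 6**2 = 36
  val=8: 8 % 2 == 0, yield 8**2 = 64
Therefore out = [0, 4, 16, 36, 64].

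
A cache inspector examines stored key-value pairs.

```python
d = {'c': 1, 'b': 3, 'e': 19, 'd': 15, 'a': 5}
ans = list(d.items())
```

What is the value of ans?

Step 1: d.items() returns (key, value) pairs in insertion order.
Therefore ans = [('c', 1), ('b', 3), ('e', 19), ('d', 15), ('a', 5)].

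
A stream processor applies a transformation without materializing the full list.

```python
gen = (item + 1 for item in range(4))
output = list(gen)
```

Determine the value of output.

Step 1: For each item in range(4), compute item+1:
  item=0: 0+1 = 1
  item=1: 1+1 = 2
  item=2: 2+1 = 3
  item=3: 3+1 = 4
Therefore output = [1, 2, 3, 4].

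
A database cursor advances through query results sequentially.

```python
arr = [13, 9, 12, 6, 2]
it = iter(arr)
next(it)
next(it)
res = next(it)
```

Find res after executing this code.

Step 1: Create iterator over [13, 9, 12, 6, 2].
Step 2: next() consumes 13.
Step 3: next() consumes 9.
Step 4: next() returns 12.
Therefore res = 12.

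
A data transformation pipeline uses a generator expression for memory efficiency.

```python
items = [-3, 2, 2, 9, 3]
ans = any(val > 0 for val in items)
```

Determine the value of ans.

Step 1: Check val > 0 for each element in [-3, 2, 2, 9, 3]:
  -3 > 0: False
  2 > 0: True
  2 > 0: True
  9 > 0: True
  3 > 0: True
Step 2: any() returns True.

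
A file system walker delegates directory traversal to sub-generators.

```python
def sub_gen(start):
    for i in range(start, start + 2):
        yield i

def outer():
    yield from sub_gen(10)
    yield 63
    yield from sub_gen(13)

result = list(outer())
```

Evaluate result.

Step 1: outer() delegates to sub_gen(10):
  yield 10
  yield 11
Step 2: yield 63
Step 3: Delegates to sub_gen(13):
  yield 13
  yield 14
Therefore result = [10, 11, 63, 13, 14].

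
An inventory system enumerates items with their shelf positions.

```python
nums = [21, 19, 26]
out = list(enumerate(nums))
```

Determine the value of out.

Step 1: enumerate pairs each element with its index:
  (0, 21)
  (1, 19)
  (2, 26)
Therefore out = [(0, 21), (1, 19), (2, 26)].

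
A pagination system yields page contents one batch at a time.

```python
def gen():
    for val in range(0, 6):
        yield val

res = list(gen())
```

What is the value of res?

Step 1: The generator yields each value from range(0, 6).
Step 2: list() consumes all yields: [0, 1, 2, 3, 4, 5].
Therefore res = [0, 1, 2, 3, 4, 5].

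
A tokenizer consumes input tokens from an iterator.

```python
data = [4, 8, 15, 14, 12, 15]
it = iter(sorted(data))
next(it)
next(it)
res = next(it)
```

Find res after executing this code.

Step 1: sorted([4, 8, 15, 14, 12, 15]) = [4, 8, 12, 14, 15, 15].
Step 2: Create iterator and skip 2 elements.
Step 3: next() returns 12.
Therefore res = 12.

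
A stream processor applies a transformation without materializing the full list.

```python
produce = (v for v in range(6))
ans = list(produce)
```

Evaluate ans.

Step 1: Generator expression iterates range(6): [0, 1, 2, 3, 4, 5].
Step 2: list() collects all values.
Therefore ans = [0, 1, 2, 3, 4, 5].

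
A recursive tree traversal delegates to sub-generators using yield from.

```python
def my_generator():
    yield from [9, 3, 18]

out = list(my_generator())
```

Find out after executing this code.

Step 1: yield from delegates to the iterable, yielding each element.
Step 2: Collected values: [9, 3, 18].
Therefore out = [9, 3, 18].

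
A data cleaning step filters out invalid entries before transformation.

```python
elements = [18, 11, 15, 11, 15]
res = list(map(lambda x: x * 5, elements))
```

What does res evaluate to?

Step 1: Apply lambda x: x * 5 to each element:
  18 -> 90
  11 -> 55
  15 -> 75
  11 -> 55
  15 -> 75
Therefore res = [90, 55, 75, 55, 75].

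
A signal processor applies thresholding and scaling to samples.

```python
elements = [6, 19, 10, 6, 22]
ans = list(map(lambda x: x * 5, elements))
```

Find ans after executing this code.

Step 1: Apply lambda x: x * 5 to each element:
  6 -> 30
  19 -> 95
  10 -> 50
  6 -> 30
  22 -> 110
Therefore ans = [30, 95, 50, 30, 110].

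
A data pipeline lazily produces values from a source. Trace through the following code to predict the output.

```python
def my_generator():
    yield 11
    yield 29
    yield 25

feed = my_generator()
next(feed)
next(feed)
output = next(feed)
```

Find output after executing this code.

Step 1: my_generator() creates a generator.
Step 2: next(feed) yields 11 (consumed and discarded).
Step 3: next(feed) yields 29 (consumed and discarded).
Step 4: next(feed) yields 25, assigned to output.
Therefore output = 25.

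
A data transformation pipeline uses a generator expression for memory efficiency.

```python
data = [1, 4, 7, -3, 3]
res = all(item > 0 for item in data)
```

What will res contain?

Step 1: Check item > 0 for each element in [1, 4, 7, -3, 3]:
  1 > 0: True
  4 > 0: True
  7 > 0: True
  -3 > 0: False
  3 > 0: True
Step 2: all() returns False.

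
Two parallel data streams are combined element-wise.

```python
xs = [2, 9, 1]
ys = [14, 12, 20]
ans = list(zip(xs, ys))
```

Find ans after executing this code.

Step 1: zip pairs elements at same index:
  Index 0: (2, 14)
  Index 1: (9, 12)
  Index 2: (1, 20)
Therefore ans = [(2, 14), (9, 12), (1, 20)].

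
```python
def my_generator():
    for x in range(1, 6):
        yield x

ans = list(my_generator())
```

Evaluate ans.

Step 1: The generator yields each value from range(1, 6).
Step 2: list() consumes all yields: [1, 2, 3, 4, 5].
Therefore ans = [1, 2, 3, 4, 5].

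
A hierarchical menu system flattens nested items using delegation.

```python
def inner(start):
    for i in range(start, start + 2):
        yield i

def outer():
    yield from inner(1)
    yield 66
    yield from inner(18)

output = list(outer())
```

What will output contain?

Step 1: outer() delegates to inner(1):
  yield 1
  yield 2
Step 2: yield 66
Step 3: Delegates to inner(18):
  yield 18
  yield 19
Therefore output = [1, 2, 66, 18, 19].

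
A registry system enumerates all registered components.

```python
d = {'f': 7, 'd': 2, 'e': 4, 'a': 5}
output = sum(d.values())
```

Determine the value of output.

Step 1: d.values() = [7, 2, 4, 5].
Step 2: sum = 18.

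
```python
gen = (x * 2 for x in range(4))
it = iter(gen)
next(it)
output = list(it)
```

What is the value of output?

Step 1: Generator produces [0, 2, 4, 6].
Step 2: next(it) consumes first element (0).
Step 3: list(it) collects remaining: [2, 4, 6].
Therefore output = [2, 4, 6].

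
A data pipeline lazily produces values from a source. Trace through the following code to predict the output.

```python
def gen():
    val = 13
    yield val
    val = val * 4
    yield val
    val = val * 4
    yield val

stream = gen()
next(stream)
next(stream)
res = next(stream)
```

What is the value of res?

Step 1: Trace through generator execution:
  Yield 1: val starts at 13, yield 13
  Yield 2: val = 13 * 4 = 52, yield 52
  Yield 3: val = 52 * 4 = 208, yield 208
Step 2: First next() gets 13, second next() gets the second value, third next() yields 208.
Therefore res = 208.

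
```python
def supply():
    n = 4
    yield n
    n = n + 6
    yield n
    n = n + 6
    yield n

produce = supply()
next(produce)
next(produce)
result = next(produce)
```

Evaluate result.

Step 1: Trace through generator execution:
  Yield 1: n starts at 4, yield 4
  Yield 2: n = 4 + 6 = 10, yield 10
  Yield 3: n = 10 + 6 = 16, yield 16
Step 2: First next() gets 4, second next() gets the second value, third next() yields 16.
Therefore result = 16.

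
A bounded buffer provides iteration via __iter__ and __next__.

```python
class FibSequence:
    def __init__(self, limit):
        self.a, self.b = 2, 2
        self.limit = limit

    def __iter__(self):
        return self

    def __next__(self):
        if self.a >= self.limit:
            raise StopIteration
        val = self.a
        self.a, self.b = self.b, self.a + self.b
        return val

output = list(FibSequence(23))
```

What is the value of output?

Step 1: Fibonacci-like sequence (a=2, b=2) until >= 23:
  Yield 2, then a,b = 2,4
  Yield 2, then a,b = 4,6
  Yield 4, then a,b = 6,10
  Yield 6, then a,b = 10,16
  Yield 10, then a,b = 16,26
  Yield 16, then a,b = 26,42
Step 2: 26 >= 23, stop.
Therefore output = [2, 2, 4, 6, 10, 16].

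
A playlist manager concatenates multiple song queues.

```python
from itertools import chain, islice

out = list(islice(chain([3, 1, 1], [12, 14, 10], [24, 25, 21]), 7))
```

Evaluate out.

Step 1: chain([3, 1, 1], [12, 14, 10], [24, 25, 21]) = [3, 1, 1, 12, 14, 10, 24, 25, 21].
Step 2: islice takes first 7 elements: [3, 1, 1, 12, 14, 10, 24].
Therefore out = [3, 1, 1, 12, 14, 10, 24].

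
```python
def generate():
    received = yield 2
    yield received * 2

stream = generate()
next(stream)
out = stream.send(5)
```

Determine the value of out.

Step 1: next(stream) advances to first yield, producing 2.
Step 2: send(5) resumes, received = 5.
Step 3: yield received * 2 = 5 * 2 = 10.
Therefore out = 10.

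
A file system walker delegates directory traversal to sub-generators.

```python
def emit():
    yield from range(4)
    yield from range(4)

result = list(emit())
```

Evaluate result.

Step 1: Trace yields in order:
  yield 0
  yield 1
  yield 2
  yield 3
  yield 0
  yield 1
  yield 2
  yield 3
Therefore result = [0, 1, 2, 3, 0, 1, 2, 3].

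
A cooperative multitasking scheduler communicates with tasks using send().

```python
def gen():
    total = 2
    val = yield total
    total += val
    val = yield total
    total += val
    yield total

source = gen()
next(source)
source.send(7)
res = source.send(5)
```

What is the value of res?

Step 1: next() -> yield total=2.
Step 2: send(7) -> val=7, total = 2+7 = 9, yield 9.
Step 3: send(5) -> val=5, total = 9+5 = 14, yield 14.
Therefore res = 14.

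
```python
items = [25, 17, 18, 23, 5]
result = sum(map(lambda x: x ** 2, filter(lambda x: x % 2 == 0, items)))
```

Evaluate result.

Step 1: Filter even numbers from [25, 17, 18, 23, 5]: [18]
Step 2: Square each: [324]
Step 3: Sum = 324.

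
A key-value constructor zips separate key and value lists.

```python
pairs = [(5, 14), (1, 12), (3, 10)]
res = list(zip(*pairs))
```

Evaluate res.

Step 1: zip(*pairs) transposes: unzips [(5, 14), (1, 12), (3, 10)] into separate sequences.
Step 2: First elements: (5, 1, 3), second elements: (14, 12, 10).
Therefore res = [(5, 1, 3), (14, 12, 10)].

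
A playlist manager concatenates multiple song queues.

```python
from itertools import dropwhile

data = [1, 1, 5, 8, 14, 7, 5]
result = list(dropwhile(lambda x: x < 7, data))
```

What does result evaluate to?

Step 1: dropwhile drops elements while < 7:
  1 < 7: dropped
  1 < 7: dropped
  5 < 7: dropped
  8: kept (dropping stopped)
Step 2: Remaining elements kept regardless of condition.
Therefore result = [8, 14, 7, 5].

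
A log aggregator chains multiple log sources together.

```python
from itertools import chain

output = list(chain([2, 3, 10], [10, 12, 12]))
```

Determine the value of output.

Step 1: chain() concatenates iterables: [2, 3, 10] + [10, 12, 12].
Therefore output = [2, 3, 10, 10, 12, 12].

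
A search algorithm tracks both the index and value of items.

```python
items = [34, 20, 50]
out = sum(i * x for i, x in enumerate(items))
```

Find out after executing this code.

Step 1: Compute i * x for each (i, x) in enumerate([34, 20, 50]):
  i=0, x=34: 0*34 = 0
  i=1, x=20: 1*20 = 20
  i=2, x=50: 2*50 = 100
Step 2: sum = 0 + 20 + 100 = 120.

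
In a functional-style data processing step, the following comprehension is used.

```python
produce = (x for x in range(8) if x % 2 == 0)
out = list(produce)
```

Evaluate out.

Step 1: Filter range(8) keeping only even values:
  x=0: even, included
  x=1: odd, excluded
  x=2: even, included
  x=3: odd, excluded
  x=4: even, included
  x=5: odd, excluded
  x=6: even, included
  x=7: odd, excluded
Therefore out = [0, 2, 4, 6].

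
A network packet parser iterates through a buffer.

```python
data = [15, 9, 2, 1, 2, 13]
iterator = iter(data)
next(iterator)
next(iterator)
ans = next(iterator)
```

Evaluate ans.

Step 1: Create iterator over [15, 9, 2, 1, 2, 13].
Step 2: next() consumes 15.
Step 3: next() consumes 9.
Step 4: next() returns 2.
Therefore ans = 2.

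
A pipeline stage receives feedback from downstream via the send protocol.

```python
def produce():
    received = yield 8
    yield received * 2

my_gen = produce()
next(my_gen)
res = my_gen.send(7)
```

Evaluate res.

Step 1: next(my_gen) advances to first yield, producing 8.
Step 2: send(7) resumes, received = 7.
Step 3: yield received * 2 = 7 * 2 = 14.
Therefore res = 14.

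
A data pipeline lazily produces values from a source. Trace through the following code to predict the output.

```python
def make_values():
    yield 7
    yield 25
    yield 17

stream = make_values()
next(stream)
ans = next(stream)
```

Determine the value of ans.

Step 1: make_values() creates a generator.
Step 2: next(stream) yields 7 (consumed and discarded).
Step 3: next(stream) yields 25, assigned to ans.
Therefore ans = 25.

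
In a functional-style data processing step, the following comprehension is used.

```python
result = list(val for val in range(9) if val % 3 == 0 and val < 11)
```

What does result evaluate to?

Step 1: Filter range(9) where val % 3 == 0 and val < 11:
  val=0: both conditions met, included
  val=1: excluded (1 % 3 != 0)
  val=2: excluded (2 % 3 != 0)
  val=3: both conditions met, included
  val=4: excluded (4 % 3 != 0)
  val=5: excluded (5 % 3 != 0)
  val=6: both conditions met, included
  val=7: excluded (7 % 3 != 0)
  val=8: excluded (8 % 3 != 0)
Therefore result = [0, 3, 6].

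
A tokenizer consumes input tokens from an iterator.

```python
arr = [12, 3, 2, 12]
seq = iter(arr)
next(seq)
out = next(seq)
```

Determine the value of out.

Step 1: Create iterator over [12, 3, 2, 12].
Step 2: next() consumes 12.
Step 3: next() returns 3.
Therefore out = 3.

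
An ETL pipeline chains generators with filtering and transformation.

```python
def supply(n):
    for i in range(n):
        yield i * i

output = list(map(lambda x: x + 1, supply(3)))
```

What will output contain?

Step 1: supply(3) yields squares: [0, 1, 4].
Step 2: map adds 1 to each: [1, 2, 5].
Therefore output = [1, 2, 5].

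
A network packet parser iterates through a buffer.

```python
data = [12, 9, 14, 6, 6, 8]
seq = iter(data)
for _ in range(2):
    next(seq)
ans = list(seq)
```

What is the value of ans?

Step 1: Create iterator over [12, 9, 14, 6, 6, 8].
Step 2: Advance 2 positions (consuming [12, 9]).
Step 3: list() collects remaining elements: [14, 6, 6, 8].
Therefore ans = [14, 6, 6, 8].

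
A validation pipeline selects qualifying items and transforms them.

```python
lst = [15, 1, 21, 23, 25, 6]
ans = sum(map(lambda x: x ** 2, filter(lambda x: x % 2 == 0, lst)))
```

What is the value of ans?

Step 1: Filter even numbers from [15, 1, 21, 23, 25, 6]: [6]
Step 2: Square each: [36]
Step 3: Sum = 36.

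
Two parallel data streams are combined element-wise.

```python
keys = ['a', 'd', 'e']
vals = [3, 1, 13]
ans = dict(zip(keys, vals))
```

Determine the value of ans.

Step 1: zip pairs keys with values:
  'a' -> 3
  'd' -> 1
  'e' -> 13
Therefore ans = {'a': 3, 'd': 1, 'e': 13}.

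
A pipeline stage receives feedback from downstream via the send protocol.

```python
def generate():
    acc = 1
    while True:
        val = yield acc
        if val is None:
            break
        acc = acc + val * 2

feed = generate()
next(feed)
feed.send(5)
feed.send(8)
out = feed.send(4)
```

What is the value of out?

Step 1: next() -> yield acc=1.
Step 2: send(5) -> val=5, acc = 1 + 5*2 = 11, yield 11.
Step 3: send(8) -> val=8, acc = 11 + 8*2 = 27, yield 27.
Step 4: send(4) -> val=4, acc = 27 + 4*2 = 35, yield 35.
Therefore out = 35.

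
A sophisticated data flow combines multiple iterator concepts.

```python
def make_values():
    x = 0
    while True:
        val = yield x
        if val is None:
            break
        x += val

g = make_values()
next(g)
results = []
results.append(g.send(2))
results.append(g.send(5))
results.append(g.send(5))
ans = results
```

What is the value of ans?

Step 1: next(g) -> yield 0.
Step 2: send(2) -> x = 2, yield 2.
Step 3: send(5) -> x = 7, yield 7.
Step 4: send(5) -> x = 12, yield 12.
Therefore ans = [2, 7, 12].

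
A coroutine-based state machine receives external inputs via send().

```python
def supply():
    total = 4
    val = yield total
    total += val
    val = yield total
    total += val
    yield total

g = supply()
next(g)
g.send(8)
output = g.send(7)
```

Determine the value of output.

Step 1: next() -> yield total=4.
Step 2: send(8) -> val=8, total = 4+8 = 12, yield 12.
Step 3: send(7) -> val=7, total = 12+7 = 19, yield 19.
Therefore output = 19.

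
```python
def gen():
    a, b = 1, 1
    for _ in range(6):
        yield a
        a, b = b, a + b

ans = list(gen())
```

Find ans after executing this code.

Step 1: Fibonacci-like sequence starting with a=1, b=1:
  Iteration 1: yield a=1, then a,b = 1,2
  Iteration 2: yield a=1, then a,b = 2,3
  Iteration 3: yield a=2, then a,b = 3,5
  Iteration 4: yield a=3, then a,b = 5,8
  Iteration 5: yield a=5, then a,b = 8,13
  Iteration 6: yield a=8, then a,b = 13,21
Therefore ans = [1, 1, 2, 3, 5, 8].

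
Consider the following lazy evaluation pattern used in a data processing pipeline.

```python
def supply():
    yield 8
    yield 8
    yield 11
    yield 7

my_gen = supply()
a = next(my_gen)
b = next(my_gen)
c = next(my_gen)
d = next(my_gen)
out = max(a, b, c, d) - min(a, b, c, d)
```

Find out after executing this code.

Step 1: Create generator and consume all values:
  a = next(my_gen) = 8
  b = next(my_gen) = 8
  c = next(my_gen) = 11
  d = next(my_gen) = 7
Step 2: max = 11, min = 7, out = 11 - 7 = 4.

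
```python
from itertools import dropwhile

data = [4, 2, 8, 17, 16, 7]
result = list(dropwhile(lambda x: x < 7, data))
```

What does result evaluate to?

Step 1: dropwhile drops elements while < 7:
  4 < 7: dropped
  2 < 7: dropped
  8: kept (dropping stopped)
Step 2: Remaining elements kept regardless of condition.
Therefore result = [8, 17, 16, 7].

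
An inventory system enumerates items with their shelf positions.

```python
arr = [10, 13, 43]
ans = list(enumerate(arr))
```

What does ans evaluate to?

Step 1: enumerate pairs each element with its index:
  (0, 10)
  (1, 13)
  (2, 43)
Therefore ans = [(0, 10), (1, 13), (2, 43)].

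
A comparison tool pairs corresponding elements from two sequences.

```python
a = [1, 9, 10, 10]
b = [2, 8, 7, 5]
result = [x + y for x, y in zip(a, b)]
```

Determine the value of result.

Step 1: Add corresponding elements:
  1 + 2 = 3
  9 + 8 = 17
  10 + 7 = 17
  10 + 5 = 15
Therefore result = [3, 17, 17, 15].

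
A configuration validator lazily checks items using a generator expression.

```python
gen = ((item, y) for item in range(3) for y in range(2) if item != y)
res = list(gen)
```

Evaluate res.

Step 1: Nested generator over range(3) x range(2) where item != y:
  (0, 0): excluded (item == y)
  (0, 1): included
  (1, 0): included
  (1, 1): excluded (item == y)
  (2, 0): included
  (2, 1): included
Therefore res = [(0, 1), (1, 0), (2, 0), (2, 1)].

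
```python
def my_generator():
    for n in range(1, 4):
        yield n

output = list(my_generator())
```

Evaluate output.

Step 1: The generator yields each value from range(1, 4).
Step 2: list() consumes all yields: [1, 2, 3].
Therefore output = [1, 2, 3].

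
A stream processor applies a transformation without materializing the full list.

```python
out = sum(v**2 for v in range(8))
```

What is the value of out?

Step 1: Compute v**2 for each v in range(8):
  v=0: 0**2 = 0
  v=1: 1**2 = 1
  v=2: 2**2 = 4
  v=3: 3**2 = 9
  v=4: 4**2 = 16
  v=5: 5**2 = 25
  v=6: 6**2 = 36
  v=7: 7**2 = 49
Step 2: sum = 0 + 1 + 4 + 9 + 16 + 25 + 36 + 49 = 140.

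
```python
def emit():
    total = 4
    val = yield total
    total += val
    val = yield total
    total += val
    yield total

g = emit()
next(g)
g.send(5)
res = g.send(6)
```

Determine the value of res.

Step 1: next() -> yield total=4.
Step 2: send(5) -> val=5, total = 4+5 = 9, yield 9.
Step 3: send(6) -> val=6, total = 9+6 = 15, yield 15.
Therefore res = 15.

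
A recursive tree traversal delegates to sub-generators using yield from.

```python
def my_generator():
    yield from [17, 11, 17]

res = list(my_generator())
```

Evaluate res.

Step 1: yield from delegates to the iterable, yielding each element.
Step 2: Collected values: [17, 11, 17].
Therefore res = [17, 11, 17].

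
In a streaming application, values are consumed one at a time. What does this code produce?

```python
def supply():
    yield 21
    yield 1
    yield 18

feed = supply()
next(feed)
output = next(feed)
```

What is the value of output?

Step 1: supply() creates a generator.
Step 2: next(feed) yields 21 (consumed and discarded).
Step 3: next(feed) yields 1, assigned to output.
Therefore output = 1.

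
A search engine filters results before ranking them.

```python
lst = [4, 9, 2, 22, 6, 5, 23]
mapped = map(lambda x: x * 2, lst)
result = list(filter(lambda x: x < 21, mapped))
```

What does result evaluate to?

Step 1: Map x * 2:
  4 -> 8
  9 -> 18
  2 -> 4
  22 -> 44
  6 -> 12
  5 -> 10
  23 -> 46
Step 2: Filter for < 21:
  8: kept
  18: kept
  4: kept
  44: removed
  12: kept
  10: kept
  46: removed
Therefore result = [8, 18, 4, 12, 10].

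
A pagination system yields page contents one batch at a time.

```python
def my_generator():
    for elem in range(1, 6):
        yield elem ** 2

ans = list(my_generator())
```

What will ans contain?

Step 1: For each elem in range(1, 6), yield elem**2:
  elem=1: yield 1**2 = 1
  elem=2: yield 2**2 = 4
  elem=3: yield 3**2 = 9
  elem=4: yield 4**2 = 16
  elem=5: yield 5**2 = 25
Therefore ans = [1, 4, 9, 16, 25].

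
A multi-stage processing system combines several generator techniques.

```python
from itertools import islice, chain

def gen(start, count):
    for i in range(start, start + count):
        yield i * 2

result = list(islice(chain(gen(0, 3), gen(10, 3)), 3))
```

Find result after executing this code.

Step 1: gen(0, 3) yields [0, 2, 4].
Step 2: gen(10, 3) yields [20, 22, 24].
Step 3: chain concatenates: [0, 2, 4, 20, 22, 24].
Step 4: islice takes first 3: [0, 2, 4].
Therefore result = [0, 2, 4].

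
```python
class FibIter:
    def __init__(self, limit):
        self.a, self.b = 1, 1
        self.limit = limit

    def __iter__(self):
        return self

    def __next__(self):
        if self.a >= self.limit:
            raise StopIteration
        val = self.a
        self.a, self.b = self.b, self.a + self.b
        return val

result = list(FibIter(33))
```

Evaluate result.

Step 1: Fibonacci-like sequence (a=1, b=1) until >= 33:
  Yield 1, then a,b = 1,2
  Yield 1, then a,b = 2,3
  Yield 2, then a,b = 3,5
  Yield 3, then a,b = 5,8
  Yield 5, then a,b = 8,13
  Yield 8, then a,b = 13,21
  Yield 13, then a,b = 21,34
  Yield 21, then a,b = 34,55
Step 2: 34 >= 33, stop.
Therefore result = [1, 1, 2, 3, 5, 8, 13, 21].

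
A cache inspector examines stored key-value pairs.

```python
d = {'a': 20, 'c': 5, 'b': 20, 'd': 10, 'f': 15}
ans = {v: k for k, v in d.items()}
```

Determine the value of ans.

Step 1: Invert dict (swap keys and values):
  'a': 20 -> 20: 'a'
  'c': 5 -> 5: 'c'
  'b': 20 -> 20: 'b'
  'd': 10 -> 10: 'd'
  'f': 15 -> 15: 'f'
Therefore ans = {20: 'b', 5: 'c', 10: 'd', 15: 'f'}.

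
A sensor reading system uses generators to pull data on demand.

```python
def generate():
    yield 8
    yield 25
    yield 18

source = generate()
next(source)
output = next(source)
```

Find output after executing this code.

Step 1: generate() creates a generator.
Step 2: next(source) yields 8 (consumed and discarded).
Step 3: next(source) yields 25, assigned to output.
Therefore output = 25.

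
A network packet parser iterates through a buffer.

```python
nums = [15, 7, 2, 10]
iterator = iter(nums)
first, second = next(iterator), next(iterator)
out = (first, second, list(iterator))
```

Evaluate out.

Step 1: Create iterator over [15, 7, 2, 10].
Step 2: first = 15, second = 7.
Step 3: Remaining elements: [2, 10].
Therefore out = (15, 7, [2, 10]).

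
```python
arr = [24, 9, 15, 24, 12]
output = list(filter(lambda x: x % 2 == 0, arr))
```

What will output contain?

Step 1: Filter elements divisible by 2:
  24 % 2 = 0: kept
  9 % 2 = 1: removed
  15 % 2 = 1: removed
  24 % 2 = 0: kept
  12 % 2 = 0: kept
Therefore output = [24, 24, 12].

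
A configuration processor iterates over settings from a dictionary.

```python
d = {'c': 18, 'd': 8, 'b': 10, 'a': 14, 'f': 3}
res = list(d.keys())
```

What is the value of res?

Step 1: d.keys() returns the dictionary keys in insertion order.
Therefore res = ['c', 'd', 'b', 'a', 'f'].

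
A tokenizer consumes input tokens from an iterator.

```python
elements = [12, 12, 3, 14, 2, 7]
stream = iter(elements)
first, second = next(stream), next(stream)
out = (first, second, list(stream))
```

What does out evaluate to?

Step 1: Create iterator over [12, 12, 3, 14, 2, 7].
Step 2: first = 12, second = 12.
Step 3: Remaining elements: [3, 14, 2, 7].
Therefore out = (12, 12, [3, 14, 2, 7]).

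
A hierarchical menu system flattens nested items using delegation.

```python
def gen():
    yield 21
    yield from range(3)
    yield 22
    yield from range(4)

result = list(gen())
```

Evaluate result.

Step 1: Trace yields in order:
  yield 21
  yield 0
  yield 1
  yield 2
  yield 22
  yield 0
  yield 1
  yield 2
  yield 3
Therefore result = [21, 0, 1, 2, 22, 0, 1, 2, 3].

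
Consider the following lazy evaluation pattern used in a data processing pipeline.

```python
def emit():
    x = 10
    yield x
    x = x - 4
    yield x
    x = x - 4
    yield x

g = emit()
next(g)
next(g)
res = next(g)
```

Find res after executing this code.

Step 1: Trace through generator execution:
  Yield 1: x starts at 10, yield 10
  Yield 2: x = 10 - 4 = 6, yield 6
  Yield 3: x = 6 - 4 = 2, yield 2
Step 2: First next() gets 10, second next() gets the second value, third next() yields 2.
Therefore res = 2.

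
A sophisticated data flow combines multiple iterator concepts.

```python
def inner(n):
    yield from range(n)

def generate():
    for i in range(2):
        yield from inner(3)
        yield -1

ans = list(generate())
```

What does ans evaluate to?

Step 1: For each i in range(2):
  i=0: yield from inner(3) -> [0, 1, 2], then yield -1
  i=1: yield from inner(3) -> [0, 1, 2], then yield -1
Therefore ans = [0, 1, 2, -1, 0, 1, 2, -1].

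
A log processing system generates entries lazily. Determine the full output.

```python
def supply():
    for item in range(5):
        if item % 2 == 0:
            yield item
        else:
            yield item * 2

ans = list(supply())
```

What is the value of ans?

Step 1: For each item in range(5), yield item if even, else item*2:
  item=0 (even): yield 0
  item=1 (odd): yield 1*2 = 2
  item=2 (even): yield 2
  item=3 (odd): yield 3*2 = 6
  item=4 (even): yield 4
Therefore ans = [0, 2, 2, 6, 4].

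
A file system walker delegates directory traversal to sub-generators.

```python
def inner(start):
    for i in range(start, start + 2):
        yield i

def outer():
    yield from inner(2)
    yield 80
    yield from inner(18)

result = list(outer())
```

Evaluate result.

Step 1: outer() delegates to inner(2):
  yield 2
  yield 3
Step 2: yield 80
Step 3: Delegates to inner(18):
  yield 18
  yield 19
Therefore result = [2, 3, 80, 18, 19].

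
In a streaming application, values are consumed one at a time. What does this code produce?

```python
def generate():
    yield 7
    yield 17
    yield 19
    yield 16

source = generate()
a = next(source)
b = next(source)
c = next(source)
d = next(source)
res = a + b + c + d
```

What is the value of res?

Step 1: Create generator and consume all values:
  a = next(source) = 7
  b = next(source) = 17
  c = next(source) = 19
  d = next(source) = 16
Step 2: res = 7 + 17 + 19 + 16 = 59.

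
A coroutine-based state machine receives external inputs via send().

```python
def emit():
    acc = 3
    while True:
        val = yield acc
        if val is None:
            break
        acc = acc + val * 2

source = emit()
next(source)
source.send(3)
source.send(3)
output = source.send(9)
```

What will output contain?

Step 1: next() -> yield acc=3.
Step 2: send(3) -> val=3, acc = 3 + 3*2 = 9, yield 9.
Step 3: send(3) -> val=3, acc = 9 + 3*2 = 15, yield 15.
Step 4: send(9) -> val=9, acc = 15 + 9*2 = 33, yield 33.
Therefore output = 33.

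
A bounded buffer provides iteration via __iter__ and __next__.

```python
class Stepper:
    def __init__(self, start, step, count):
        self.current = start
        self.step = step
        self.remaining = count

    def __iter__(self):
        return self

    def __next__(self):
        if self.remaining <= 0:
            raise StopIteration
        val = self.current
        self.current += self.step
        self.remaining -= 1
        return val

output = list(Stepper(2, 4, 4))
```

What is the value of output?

Step 1: Stepper starts at 2, increments by 4, for 4 steps:
  Yield 2, then current += 4
  Yield 6, then current += 4
  Yield 10, then current += 4
  Yield 14, then current += 4
Therefore output = [2, 6, 10, 14].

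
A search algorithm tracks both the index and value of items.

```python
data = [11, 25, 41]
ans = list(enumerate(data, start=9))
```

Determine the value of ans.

Step 1: enumerate with start=9:
  (9, 11)
  (10, 25)
  (11, 41)
Therefore ans = [(9, 11), (10, 25), (11, 41)].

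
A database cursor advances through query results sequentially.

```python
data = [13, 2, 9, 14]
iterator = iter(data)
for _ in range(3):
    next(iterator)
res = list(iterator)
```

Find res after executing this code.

Step 1: Create iterator over [13, 2, 9, 14].
Step 2: Advance 3 positions (consuming [13, 2, 9]).
Step 3: list() collects remaining elements: [14].
Therefore res = [14].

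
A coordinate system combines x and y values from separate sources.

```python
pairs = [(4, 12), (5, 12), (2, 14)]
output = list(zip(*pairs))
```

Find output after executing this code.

Step 1: zip(*pairs) transposes: unzips [(4, 12), (5, 12), (2, 14)] into separate sequences.
Step 2: First elements: (4, 5, 2), second elements: (12, 12, 14).
Therefore output = [(4, 5, 2), (12, 12, 14)].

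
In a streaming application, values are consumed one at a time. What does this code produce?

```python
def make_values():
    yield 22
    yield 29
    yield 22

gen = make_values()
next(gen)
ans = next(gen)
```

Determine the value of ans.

Step 1: make_values() creates a generator.
Step 2: next(gen) yields 22 (consumed and discarded).
Step 3: next(gen) yields 29, assigned to ans.
Therefore ans = 29.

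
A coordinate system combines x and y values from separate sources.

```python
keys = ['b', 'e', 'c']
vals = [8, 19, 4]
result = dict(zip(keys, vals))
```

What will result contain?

Step 1: zip pairs keys with values:
  'b' -> 8
  'e' -> 19
  'c' -> 4
Therefore result = {'b': 8, 'e': 19, 'c': 4}.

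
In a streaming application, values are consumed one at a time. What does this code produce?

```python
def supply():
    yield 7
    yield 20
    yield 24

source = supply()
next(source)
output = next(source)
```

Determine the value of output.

Step 1: supply() creates a generator.
Step 2: next(source) yields 7 (consumed and discarded).
Step 3: next(source) yields 20, assigned to output.
Therefore output = 20.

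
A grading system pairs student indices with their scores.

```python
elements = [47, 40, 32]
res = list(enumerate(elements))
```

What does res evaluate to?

Step 1: enumerate pairs each element with its index:
  (0, 47)
  (1, 40)
  (2, 32)
Therefore res = [(0, 47), (1, 40), (2, 32)].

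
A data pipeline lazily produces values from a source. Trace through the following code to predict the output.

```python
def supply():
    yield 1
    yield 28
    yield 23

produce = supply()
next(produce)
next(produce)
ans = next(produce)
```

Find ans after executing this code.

Step 1: supply() creates a generator.
Step 2: next(produce) yields 1 (consumed and discarded).
Step 3: next(produce) yields 28 (consumed and discarded).
Step 4: next(produce) yields 23, assigned to ans.
Therefore ans = 23.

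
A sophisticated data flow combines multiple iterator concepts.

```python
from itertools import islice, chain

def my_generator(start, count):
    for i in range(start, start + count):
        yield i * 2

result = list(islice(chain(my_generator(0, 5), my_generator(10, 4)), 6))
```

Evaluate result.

Step 1: my_generator(0, 5) yields [0, 2, 4, 6, 8].
Step 2: my_generator(10, 4) yields [20, 22, 24, 26].
Step 3: chain concatenates: [0, 2, 4, 6, 8, 20, 22, 24, 26].
Step 4: islice takes first 6: [0, 2, 4, 6, 8, 20].
Therefore result = [0, 2, 4, 6, 8, 20].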